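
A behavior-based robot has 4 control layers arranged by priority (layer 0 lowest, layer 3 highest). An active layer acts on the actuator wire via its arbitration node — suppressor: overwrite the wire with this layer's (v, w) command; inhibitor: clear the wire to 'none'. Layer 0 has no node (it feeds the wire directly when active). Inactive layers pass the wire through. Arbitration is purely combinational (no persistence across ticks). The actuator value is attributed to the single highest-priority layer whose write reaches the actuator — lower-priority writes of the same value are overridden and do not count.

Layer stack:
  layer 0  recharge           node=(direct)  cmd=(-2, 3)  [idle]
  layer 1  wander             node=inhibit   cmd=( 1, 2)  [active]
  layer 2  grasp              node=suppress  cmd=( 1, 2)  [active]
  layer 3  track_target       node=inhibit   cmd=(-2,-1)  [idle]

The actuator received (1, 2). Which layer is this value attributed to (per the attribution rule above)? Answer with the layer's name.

L0 recharge: idle → wire = none
L1 wander: active, inhibitor → wire = none
L2 grasp: active, suppressor → wire = (1, 2)
L3 track_target: idle → wire stays (1, 2)
actuator = (1, 2)
last writer: layer 2 = grasp

grasp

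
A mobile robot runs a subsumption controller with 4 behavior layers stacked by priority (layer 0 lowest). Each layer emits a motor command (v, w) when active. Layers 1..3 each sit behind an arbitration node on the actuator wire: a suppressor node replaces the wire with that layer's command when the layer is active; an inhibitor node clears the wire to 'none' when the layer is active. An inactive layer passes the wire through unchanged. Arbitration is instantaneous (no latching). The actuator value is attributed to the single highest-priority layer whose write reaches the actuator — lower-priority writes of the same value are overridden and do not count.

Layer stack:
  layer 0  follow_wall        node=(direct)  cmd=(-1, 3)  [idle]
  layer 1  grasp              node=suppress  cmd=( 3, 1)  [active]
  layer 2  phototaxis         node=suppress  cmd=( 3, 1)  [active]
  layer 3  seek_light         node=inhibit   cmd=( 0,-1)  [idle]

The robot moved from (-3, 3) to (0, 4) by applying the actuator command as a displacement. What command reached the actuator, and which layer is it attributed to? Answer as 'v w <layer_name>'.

displacement = (0, 4) − (-3, 3) = (3, 1)
layer 0 (follow_wall) idle — none
layer 1 (grasp) active — suppresses: (3, 1)
layer 2 (phototaxis) active — suppresses: (3, 1)
layer 3 (seek_light) idle — unchanged: (3, 1)
→ actuator (3, 1) — from layer 2 (phototaxis)

3 1 phototaxis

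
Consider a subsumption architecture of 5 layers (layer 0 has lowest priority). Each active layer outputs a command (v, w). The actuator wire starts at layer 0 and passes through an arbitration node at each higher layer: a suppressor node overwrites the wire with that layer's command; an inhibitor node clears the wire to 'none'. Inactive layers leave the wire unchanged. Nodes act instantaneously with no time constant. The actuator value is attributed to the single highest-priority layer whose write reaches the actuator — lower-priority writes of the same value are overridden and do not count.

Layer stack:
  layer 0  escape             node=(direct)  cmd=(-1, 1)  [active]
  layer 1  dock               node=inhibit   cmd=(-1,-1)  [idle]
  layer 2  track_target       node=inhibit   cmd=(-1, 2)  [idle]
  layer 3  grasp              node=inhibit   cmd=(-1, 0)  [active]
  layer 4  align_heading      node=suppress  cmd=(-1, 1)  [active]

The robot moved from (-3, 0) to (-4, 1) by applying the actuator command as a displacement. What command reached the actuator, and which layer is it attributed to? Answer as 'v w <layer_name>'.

-1 1 align_heading

displacement = (-4, 1) − (-3, 0) = (-1, 1)
layer 0 (escape) active — direct: (-1, 1)
layer 1 (dock) idle — unchanged: (-1, 1)
layer 2 (track_target) idle — unchanged: (-1, 1)
layer 3 (grasp) active — inhibits: none
layer 4 (align_heading) active — suppresses: (-1, 1)
→ actuator (-1, 1) — from layer 4 (align_heading)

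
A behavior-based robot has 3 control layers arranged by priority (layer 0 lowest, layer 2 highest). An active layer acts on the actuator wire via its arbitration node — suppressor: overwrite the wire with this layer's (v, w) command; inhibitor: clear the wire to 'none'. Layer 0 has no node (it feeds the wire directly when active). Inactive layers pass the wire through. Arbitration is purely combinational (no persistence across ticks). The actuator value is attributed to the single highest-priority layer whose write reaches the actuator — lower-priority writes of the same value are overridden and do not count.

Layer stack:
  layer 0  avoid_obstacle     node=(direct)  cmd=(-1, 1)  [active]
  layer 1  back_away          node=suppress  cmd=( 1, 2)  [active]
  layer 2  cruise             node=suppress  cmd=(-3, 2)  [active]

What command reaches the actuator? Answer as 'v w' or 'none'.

-3 2

[0] avoid_obstacle on; wire := (-1, 1)
[1] back_away on (suppress); wire := (1, 2)
[2] cruise on (suppress); wire := (-3, 2)
output (-3, 2)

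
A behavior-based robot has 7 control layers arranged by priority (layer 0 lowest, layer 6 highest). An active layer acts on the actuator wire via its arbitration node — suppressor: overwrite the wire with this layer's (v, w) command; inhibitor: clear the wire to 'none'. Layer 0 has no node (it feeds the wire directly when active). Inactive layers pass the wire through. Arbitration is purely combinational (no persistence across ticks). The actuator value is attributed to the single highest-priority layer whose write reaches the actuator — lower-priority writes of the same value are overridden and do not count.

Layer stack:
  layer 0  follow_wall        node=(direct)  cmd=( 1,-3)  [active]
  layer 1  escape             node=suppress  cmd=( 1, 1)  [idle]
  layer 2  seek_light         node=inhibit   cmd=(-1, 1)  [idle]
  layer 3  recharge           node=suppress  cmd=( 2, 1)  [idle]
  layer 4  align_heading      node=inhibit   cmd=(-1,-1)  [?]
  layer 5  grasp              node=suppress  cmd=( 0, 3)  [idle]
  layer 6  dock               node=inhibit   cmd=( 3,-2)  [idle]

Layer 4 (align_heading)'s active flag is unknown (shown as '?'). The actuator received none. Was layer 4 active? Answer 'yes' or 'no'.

yes

If layer 4 is active=yes:
  actuator would be none
If layer 4 is active=no:
  actuator would be (1, -3)
Observed none, so layer 4 was active.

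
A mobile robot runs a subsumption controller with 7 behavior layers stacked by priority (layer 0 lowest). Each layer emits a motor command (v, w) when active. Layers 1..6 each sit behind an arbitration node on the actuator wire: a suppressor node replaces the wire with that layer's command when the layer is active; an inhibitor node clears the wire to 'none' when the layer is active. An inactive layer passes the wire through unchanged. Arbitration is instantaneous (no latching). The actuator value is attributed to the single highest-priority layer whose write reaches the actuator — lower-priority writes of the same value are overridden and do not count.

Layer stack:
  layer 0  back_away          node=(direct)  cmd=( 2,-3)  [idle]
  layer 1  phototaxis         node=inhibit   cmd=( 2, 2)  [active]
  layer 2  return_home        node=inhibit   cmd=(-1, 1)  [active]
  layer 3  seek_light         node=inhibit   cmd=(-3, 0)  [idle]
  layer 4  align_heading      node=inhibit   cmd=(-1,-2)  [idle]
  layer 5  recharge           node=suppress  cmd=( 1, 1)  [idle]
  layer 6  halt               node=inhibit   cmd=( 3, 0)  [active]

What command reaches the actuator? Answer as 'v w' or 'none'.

layer 0 (back_away) idle — none
layer 1 (phototaxis) active — inhibits: none
layer 2 (return_home) active — inhibits: none
layer 3 (seek_light) idle — unchanged: none
layer 4 (align_heading) idle — unchanged: none
layer 5 (recharge) idle — unchanged: none
layer 6 (halt) active — inhibits: none
→ actuator none

none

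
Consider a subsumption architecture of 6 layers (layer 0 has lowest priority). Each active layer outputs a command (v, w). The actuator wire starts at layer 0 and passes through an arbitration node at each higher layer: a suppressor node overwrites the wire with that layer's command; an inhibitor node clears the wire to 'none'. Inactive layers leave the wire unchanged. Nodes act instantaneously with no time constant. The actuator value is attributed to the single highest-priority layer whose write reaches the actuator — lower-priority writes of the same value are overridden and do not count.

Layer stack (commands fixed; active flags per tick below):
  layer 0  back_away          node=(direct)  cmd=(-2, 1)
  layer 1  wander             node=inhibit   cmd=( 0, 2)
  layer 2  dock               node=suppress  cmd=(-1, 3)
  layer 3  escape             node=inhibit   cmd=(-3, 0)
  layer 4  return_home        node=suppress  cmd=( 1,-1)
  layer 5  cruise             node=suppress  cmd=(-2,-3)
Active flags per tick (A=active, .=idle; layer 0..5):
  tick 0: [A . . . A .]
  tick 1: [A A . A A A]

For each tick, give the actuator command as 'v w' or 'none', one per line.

1 -1
-2 -3

tick 0:
  layer 0 (back_away) active — direct: (-2, 1)
  layer 1 (wander) idle — unchanged: (-2, 1)
  layer 2 (dock) idle — unchanged: (-2, 1)
  layer 3 (escape) idle — unchanged: (-2, 1)
  layer 4 (return_home) active — suppresses: (1, -1)
  layer 5 (cruise) idle — unchanged: (1, -1)
  → actuator (1, -1)
tick 1:
  layer 0 (back_away) active — direct: (-2, 1)
  layer 1 (wander) active — inhibits: none
  layer 2 (dock) idle — unchanged: none
  layer 3 (escape) active — inhibits: none
  layer 4 (return_home) active — suppresses: (1, -1)
  layer 5 (cruise) active — suppresses: (-2, -3)
  → actuator (-2, -3)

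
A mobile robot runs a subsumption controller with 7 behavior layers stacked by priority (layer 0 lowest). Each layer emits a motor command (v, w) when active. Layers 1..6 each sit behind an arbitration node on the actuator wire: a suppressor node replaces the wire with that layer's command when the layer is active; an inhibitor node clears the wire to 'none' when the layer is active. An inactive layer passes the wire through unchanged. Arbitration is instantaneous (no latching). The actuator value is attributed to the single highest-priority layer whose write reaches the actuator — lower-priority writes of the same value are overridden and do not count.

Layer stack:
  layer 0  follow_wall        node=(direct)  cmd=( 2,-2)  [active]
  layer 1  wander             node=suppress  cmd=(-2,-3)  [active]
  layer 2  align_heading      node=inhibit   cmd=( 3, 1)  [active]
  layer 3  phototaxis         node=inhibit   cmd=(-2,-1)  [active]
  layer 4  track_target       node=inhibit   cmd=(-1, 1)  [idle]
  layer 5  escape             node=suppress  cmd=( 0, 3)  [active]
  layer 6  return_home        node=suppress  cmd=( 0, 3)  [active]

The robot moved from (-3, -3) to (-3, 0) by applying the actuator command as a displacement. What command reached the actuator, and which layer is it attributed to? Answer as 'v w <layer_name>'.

0 3 return_home

displacement = (-3, 0) − (-3, -3) = (0, 3)
layer 0 (follow_wall) active — direct: (2, -2)
layer 1 (wander) active — suppresses: (-2, -3)
layer 2 (align_heading) active — inhibits: none
layer 3 (phototaxis) active — inhibits: none
layer 4 (track_target) idle — unchanged: none
layer 5 (escape) active — suppresses: (0, 3)
layer 6 (return_home) active — suppresses: (0, 3)
→ actuator (0, 3) — from layer 6 (return_home)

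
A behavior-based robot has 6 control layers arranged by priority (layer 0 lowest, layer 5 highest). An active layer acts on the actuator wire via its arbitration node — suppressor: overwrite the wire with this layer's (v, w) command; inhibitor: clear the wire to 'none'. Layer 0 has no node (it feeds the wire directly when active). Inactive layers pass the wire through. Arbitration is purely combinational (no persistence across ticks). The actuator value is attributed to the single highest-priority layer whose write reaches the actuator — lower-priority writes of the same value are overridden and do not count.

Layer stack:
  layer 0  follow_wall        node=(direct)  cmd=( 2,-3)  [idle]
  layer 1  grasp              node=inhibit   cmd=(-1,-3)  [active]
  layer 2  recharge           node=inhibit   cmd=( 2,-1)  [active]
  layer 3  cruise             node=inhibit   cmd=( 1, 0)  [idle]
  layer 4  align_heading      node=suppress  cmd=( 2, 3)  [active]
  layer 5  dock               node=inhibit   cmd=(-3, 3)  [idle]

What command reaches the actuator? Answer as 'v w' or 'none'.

2 3

L0 follow_wall: idle → wire = none
L1 grasp: active, inhibitor → wire = none
L2 recharge: active, inhibitor → wire = none
L3 cruise: idle → wire stays none
L4 align_heading: active, suppressor → wire = (2, 3)
L5 dock: idle → wire stays (2, 3)
actuator = (2, 3)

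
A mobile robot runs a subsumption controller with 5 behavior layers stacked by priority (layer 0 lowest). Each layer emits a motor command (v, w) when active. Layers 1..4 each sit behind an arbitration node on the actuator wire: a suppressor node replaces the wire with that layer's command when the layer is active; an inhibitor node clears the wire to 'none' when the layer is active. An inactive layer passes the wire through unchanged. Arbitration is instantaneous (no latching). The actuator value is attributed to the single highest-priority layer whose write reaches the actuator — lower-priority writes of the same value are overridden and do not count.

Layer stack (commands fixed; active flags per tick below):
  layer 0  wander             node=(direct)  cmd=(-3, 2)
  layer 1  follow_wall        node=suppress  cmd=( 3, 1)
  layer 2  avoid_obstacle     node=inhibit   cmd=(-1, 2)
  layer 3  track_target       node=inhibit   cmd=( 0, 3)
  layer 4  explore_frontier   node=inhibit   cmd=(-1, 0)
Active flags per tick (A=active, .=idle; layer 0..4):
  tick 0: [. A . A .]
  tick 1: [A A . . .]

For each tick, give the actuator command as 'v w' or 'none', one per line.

none
3 1

tick 0:
  layer 0 (wander) idle — none
  layer 1 (follow_wall) active — suppresses: (3, 1)
  layer 2 (avoid_obstacle) idle — unchanged: (3, 1)
  layer 3 (track_target) active — inhibits: none
  layer 4 (explore_frontier) idle — unchanged: none
  → actuator none
tick 1:
  layer 0 (wander) active — direct: (-3, 2)
  layer 1 (follow_wall) active — suppresses: (3, 1)
  layer 2 (avoid_obstacle) idle — unchanged: (3, 1)
  layer 3 (track_target) idle — unchanged: (3, 1)
  layer 4 (explore_frontier) idle — unchanged: (3, 1)
  → actuator (3, 1)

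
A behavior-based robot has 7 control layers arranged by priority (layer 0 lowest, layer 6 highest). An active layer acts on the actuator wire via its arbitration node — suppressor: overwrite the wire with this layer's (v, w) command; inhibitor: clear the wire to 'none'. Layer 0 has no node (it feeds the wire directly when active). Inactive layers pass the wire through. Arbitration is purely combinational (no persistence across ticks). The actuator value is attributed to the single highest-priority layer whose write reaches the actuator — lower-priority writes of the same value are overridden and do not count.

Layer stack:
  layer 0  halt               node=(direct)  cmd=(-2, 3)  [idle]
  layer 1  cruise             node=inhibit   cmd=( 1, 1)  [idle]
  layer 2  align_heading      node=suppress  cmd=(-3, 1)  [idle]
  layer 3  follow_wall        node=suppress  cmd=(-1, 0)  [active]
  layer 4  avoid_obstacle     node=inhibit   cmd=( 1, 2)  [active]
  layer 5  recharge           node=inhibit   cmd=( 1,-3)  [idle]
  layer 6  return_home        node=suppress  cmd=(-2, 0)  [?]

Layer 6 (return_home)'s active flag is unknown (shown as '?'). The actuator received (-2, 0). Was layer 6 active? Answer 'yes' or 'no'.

If layer 6 is active=yes:
  actuator would be (-2, 0)
If layer 6 is active=no:
  actuator would be none
Observed (-2, 0), so layer 6 was active.

yes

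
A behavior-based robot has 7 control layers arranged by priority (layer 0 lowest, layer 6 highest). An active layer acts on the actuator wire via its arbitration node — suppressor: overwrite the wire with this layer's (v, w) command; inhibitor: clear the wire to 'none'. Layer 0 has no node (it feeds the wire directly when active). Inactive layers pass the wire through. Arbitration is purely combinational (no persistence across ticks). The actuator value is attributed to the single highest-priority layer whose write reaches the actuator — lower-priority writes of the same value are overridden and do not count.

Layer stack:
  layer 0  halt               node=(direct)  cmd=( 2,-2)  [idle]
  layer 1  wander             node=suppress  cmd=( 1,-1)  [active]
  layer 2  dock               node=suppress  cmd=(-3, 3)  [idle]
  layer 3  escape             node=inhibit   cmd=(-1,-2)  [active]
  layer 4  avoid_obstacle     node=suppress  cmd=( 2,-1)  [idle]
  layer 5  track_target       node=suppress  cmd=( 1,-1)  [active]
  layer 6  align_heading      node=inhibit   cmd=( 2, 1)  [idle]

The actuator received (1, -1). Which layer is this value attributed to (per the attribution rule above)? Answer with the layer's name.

track_target

layer 0 (halt) idle — none
layer 1 (wander) active — suppresses: (1, -1)
layer 2 (dock) idle — unchanged: (1, -1)
layer 3 (escape) active — inhibits: none
layer 4 (avoid_obstacle) idle — unchanged: none
layer 5 (track_target) active — suppresses: (1, -1)
layer 6 (align_heading) idle — unchanged: (1, -1)
→ actuator (1, -1)
last writer: layer 5 = track_target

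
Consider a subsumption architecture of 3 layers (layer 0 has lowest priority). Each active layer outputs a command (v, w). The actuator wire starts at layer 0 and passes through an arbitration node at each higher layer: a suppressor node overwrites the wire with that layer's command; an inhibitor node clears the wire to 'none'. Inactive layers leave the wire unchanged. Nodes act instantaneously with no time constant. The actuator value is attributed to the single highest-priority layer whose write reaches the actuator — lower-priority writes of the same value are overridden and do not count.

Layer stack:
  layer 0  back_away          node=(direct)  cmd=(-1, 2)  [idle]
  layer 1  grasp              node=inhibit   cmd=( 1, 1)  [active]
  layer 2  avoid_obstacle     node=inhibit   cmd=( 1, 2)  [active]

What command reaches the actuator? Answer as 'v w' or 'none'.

layer 0 (back_away) idle — none
layer 1 (grasp) active — inhibits: none
layer 2 (avoid_obstacle) active — inhibits: none
→ actuator none

none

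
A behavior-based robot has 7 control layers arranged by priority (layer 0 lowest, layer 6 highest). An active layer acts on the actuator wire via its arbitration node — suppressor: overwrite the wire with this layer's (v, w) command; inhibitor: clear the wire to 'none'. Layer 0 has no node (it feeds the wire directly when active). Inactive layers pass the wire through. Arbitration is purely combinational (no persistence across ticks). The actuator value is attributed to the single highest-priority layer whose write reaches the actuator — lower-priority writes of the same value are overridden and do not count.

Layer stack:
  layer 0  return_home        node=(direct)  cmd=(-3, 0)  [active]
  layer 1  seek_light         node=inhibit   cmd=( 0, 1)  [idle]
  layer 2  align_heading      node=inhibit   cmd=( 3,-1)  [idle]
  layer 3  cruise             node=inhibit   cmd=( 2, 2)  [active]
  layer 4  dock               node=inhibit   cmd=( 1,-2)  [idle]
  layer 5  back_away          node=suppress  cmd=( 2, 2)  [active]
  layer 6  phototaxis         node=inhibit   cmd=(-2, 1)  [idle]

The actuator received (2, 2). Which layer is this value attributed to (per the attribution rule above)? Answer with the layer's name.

back_away

L0 return_home: active, feeds wire = (-3, 0)
L1 seek_light: idle → wire stays (-3, 0)
L2 align_heading: idle → wire stays (-3, 0)
L3 cruise: active, inhibitor → wire = none
L4 dock: idle → wire stays none
L5 back_away: active, suppressor → wire = (2, 2)
L6 phototaxis: idle → wire stays (2, 2)
actuator = (2, 2)
last writer: layer 5 = back_away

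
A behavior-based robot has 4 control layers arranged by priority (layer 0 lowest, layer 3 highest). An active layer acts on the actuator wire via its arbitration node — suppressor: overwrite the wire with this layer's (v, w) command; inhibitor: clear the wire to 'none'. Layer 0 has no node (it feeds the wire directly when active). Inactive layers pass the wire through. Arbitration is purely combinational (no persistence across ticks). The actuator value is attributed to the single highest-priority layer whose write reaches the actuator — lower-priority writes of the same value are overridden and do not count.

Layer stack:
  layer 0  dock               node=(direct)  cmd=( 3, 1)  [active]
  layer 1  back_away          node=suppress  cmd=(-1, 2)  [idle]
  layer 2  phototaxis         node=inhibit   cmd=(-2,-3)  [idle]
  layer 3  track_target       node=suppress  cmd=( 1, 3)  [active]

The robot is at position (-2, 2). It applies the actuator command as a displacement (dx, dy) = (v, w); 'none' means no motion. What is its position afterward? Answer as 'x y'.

-1 5

L0 dock: active, feeds wire = (3, 1)
L1 back_away: idle → wire stays (3, 1)
L2 phototaxis: idle → wire stays (3, 1)
L3 track_target: active, suppressor → wire = (1, 3)
actuator = (1, 3)
position: (-2, 2) + (1, 3) = (-1, 5)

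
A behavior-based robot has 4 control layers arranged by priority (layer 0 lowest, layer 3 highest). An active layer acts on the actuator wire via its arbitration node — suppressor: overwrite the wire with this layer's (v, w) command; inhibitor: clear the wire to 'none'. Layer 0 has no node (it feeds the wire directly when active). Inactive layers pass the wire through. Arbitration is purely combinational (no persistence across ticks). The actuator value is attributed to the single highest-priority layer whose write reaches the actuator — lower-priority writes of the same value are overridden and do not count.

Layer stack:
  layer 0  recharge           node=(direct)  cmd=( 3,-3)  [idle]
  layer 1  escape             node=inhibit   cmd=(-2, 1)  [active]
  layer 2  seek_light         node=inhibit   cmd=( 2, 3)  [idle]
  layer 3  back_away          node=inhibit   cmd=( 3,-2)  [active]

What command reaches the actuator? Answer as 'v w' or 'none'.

L0 recharge: idle → wire = none
L1 escape: active, inhibitor → wire = none
L2 seek_light: idle → wire stays none
L3 back_away: active, inhibitor → wire = none
actuator = none

none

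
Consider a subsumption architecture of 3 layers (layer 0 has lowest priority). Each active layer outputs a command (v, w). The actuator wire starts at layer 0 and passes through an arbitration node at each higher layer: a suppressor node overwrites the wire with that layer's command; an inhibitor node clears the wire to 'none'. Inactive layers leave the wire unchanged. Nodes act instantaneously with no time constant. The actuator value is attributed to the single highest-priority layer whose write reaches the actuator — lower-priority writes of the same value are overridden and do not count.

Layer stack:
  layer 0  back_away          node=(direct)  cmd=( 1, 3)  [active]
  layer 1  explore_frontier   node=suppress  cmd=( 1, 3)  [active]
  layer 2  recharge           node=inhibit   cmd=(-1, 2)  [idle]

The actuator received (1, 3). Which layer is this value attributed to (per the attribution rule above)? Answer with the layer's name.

explore_frontier

[0] back_away on; wire := (1, 3)
[1] explore_frontier on (suppress); wire := (1, 3)
[2] recharge off; pass (1, 3)
output (1, 3)
last writer: layer 1 = explore_frontier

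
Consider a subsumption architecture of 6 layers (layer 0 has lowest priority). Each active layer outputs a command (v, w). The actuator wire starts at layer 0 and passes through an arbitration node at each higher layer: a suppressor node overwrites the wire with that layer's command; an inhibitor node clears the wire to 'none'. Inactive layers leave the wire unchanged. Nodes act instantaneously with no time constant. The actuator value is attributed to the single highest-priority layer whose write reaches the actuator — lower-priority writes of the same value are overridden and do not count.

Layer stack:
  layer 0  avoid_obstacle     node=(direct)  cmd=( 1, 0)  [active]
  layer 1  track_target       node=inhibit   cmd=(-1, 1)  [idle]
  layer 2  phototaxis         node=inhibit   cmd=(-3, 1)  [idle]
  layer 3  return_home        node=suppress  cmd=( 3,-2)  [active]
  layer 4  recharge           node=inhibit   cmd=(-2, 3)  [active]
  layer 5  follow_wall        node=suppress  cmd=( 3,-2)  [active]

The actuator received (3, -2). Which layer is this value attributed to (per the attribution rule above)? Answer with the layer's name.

layer 0 (avoid_obstacle) active — direct: (1, 0)
layer 1 (track_target) idle — unchanged: (1, 0)
layer 2 (phototaxis) idle — unchanged: (1, 0)
layer 3 (return_home) active — suppresses: (3, -2)
layer 4 (recharge) active — inhibits: none
layer 5 (follow_wall) active — suppresses: (3, -2)
→ actuator (3, -2)
last writer: layer 5 = follow_wall

follow_wall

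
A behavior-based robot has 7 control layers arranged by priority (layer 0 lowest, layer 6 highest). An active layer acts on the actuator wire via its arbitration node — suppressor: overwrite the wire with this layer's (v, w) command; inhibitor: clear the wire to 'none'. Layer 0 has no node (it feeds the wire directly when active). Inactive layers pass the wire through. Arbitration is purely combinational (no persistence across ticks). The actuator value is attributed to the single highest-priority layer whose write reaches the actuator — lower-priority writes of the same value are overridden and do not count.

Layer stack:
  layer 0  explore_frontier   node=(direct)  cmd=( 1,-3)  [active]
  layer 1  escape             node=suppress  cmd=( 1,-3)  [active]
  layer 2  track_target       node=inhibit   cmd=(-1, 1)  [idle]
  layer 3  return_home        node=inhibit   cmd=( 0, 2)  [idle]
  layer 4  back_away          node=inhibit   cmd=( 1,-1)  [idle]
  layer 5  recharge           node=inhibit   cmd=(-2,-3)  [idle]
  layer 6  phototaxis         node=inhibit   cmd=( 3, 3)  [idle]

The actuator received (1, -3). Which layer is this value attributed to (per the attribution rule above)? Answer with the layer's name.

escape

L0 explore_frontier: active, feeds wire = (1, -3)
L1 escape: active, suppressor → wire = (1, -3)
L2 track_target: idle → wire stays (1, -3)
L3 return_home: idle → wire stays (1, -3)
L4 back_away: idle → wire stays (1, -3)
L5 recharge: idle → wire stays (1, -3)
L6 phototaxis: idle → wire stays (1, -3)
actuator = (1, -3)
last writer: layer 1 = escape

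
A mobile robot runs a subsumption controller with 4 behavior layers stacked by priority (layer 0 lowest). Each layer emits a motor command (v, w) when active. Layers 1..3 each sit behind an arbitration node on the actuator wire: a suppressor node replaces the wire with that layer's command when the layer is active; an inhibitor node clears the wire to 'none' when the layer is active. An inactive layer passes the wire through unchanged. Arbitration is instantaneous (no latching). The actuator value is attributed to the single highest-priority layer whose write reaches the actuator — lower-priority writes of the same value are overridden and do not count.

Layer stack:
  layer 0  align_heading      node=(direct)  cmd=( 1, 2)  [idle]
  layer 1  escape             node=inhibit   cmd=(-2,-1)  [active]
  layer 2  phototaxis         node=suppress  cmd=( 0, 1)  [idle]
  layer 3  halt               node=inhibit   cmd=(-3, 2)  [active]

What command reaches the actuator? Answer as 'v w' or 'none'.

none

layer 0 (align_heading) idle — none
layer 1 (escape) active — inhibits: none
layer 2 (phototaxis) idle — unchanged: none
layer 3 (halt) active — inhibits: none
→ actuator none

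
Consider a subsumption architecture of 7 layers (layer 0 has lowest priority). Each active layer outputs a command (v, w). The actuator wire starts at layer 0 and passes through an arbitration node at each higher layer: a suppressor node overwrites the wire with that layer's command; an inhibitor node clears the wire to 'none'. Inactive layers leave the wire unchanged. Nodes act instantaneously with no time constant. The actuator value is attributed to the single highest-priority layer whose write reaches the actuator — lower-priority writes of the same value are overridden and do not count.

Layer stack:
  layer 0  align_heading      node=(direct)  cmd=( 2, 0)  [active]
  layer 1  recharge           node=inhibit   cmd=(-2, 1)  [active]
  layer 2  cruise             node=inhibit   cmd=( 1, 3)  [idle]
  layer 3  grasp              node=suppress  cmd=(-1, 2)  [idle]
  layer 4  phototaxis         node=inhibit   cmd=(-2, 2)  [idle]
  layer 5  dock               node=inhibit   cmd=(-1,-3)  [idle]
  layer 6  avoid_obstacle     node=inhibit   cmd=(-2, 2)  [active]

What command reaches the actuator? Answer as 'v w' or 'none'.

none

[0] align_heading on; wire := (2, 0)
[1] recharge on (inhibit); wire := none
[2] cruise off; pass none
[3] grasp off; pass none
[4] phototaxis off; pass none
[5] dock off; pass none
[6] avoid_obstacle on (inhibit); wire := none
output none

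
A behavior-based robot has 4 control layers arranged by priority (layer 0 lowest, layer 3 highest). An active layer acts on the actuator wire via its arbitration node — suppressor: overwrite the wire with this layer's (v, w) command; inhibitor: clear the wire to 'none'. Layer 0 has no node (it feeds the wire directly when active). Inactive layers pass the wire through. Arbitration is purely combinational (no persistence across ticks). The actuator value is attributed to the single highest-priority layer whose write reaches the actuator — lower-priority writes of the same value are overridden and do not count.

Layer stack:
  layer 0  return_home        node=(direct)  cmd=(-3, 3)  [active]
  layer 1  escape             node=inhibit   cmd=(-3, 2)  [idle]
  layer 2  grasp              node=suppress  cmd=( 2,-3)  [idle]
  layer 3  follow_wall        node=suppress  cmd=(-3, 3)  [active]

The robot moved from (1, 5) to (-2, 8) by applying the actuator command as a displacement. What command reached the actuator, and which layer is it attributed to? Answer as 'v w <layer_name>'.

-3 3 follow_wall

displacement = (-2, 8) − (1, 5) = (-3, 3)
[0] return_home on; wire := (-3, 3)
[1] escape off; pass (-3, 3)
[2] grasp off; pass (-3, 3)
[3] follow_wall on (suppress); wire := (-3, 3)
output (-3, 3) — from layer 3 (follow_wall)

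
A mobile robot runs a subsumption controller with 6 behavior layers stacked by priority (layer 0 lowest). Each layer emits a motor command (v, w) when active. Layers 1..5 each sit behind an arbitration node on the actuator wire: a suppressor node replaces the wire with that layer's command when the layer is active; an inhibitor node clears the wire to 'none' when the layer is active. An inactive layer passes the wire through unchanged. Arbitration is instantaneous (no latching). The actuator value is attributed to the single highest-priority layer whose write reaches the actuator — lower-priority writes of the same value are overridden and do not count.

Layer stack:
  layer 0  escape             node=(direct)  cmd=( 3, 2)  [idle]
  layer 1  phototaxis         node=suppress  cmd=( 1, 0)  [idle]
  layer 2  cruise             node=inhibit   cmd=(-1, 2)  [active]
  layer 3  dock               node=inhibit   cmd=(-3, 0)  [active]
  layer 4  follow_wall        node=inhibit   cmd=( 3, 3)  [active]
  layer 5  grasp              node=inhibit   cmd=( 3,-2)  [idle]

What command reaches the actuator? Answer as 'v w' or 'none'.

L0 escape: idle → wire = none
L1 phototaxis: idle → wire stays none
L2 cruise: active, inhibitor → wire = none
L3 dock: active, inhibitor → wire = none
L4 follow_wall: active, inhibitor → wire = none
L5 grasp: idle → wire stays none
actuator = none

none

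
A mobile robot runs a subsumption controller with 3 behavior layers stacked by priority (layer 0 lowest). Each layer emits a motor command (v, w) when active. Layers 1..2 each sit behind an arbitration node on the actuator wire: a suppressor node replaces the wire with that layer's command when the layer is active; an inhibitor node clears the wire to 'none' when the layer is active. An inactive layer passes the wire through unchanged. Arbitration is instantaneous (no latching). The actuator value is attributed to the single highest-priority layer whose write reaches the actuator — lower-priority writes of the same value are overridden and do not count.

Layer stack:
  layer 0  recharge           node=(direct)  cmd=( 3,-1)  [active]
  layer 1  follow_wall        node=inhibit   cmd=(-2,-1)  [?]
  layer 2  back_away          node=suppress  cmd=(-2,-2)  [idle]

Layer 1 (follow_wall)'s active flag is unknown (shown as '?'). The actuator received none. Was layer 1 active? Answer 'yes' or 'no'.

yes

If layer 1 is active=yes:
  actuator would be none
If layer 1 is active=no:
  actuator would be (3, -1)
Observed none, so layer 1 was active.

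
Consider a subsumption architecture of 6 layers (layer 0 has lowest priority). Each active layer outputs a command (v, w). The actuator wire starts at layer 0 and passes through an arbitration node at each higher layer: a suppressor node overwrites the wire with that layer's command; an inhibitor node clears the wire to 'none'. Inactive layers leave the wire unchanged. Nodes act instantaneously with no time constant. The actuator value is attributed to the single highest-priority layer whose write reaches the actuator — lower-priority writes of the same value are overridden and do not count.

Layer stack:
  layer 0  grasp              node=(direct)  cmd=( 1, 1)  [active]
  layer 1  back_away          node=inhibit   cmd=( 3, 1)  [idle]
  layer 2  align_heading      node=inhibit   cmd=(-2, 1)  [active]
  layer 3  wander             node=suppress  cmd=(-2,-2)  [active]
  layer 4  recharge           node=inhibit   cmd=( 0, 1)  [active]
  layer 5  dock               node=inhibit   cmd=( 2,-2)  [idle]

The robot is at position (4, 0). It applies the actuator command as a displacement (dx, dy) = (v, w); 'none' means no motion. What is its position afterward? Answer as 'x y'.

4 0

layer 0 (grasp) active — direct: (1, 1)
layer 1 (back_away) idle — unchanged: (1, 1)
layer 2 (align_heading) active — inhibits: none
layer 3 (wander) active — suppresses: (-2, -2)
layer 4 (recharge) active — inhibits: none
layer 5 (dock) idle — unchanged: none
→ actuator none
position: (4, 0) + none = (4, 0)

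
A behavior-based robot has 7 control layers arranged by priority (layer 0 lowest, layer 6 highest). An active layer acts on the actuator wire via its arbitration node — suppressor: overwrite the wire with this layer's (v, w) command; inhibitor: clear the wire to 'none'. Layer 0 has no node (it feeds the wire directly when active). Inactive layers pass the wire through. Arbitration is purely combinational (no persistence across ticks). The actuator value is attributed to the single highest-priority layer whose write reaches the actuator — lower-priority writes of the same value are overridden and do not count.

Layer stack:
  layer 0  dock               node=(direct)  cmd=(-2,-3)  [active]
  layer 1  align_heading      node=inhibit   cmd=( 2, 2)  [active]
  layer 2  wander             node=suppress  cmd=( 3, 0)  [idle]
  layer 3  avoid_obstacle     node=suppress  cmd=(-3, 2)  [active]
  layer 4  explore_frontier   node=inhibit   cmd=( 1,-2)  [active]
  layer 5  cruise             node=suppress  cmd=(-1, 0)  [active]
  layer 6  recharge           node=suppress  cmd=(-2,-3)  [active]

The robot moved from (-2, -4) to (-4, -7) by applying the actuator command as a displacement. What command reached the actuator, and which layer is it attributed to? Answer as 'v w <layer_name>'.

-2 -3 recharge

displacement = (-4, -7) − (-2, -4) = (-2, -3)
L0 dock: active, feeds wire = (-2, -3)
L1 align_heading: active, inhibitor → wire = none
L2 wander: idle → wire stays none
L3 avoid_obstacle: active, suppressor → wire = (-3, 2)
L4 explore_frontier: active, inhibitor → wire = none
L5 cruise: active, suppressor → wire = (-1, 0)
L6 recharge: active, suppressor → wire = (-2, -3)
actuator = (-2, -3) — from layer 6 (recharge)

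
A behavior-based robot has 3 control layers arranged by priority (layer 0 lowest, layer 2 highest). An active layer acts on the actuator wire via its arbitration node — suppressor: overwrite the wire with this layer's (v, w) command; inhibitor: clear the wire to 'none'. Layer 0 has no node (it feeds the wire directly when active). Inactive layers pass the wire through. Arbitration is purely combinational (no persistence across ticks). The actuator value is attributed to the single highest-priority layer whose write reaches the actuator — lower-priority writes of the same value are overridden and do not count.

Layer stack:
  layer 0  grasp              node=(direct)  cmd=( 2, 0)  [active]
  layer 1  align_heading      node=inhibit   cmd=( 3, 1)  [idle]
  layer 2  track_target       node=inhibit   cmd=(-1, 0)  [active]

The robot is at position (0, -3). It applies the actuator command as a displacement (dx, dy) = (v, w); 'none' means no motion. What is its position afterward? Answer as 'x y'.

0 -3

L0 grasp: active, feeds wire = (2, 0)
L1 align_heading: idle → wire stays (2, 0)
L2 track_target: active, inhibitor → wire = none
actuator = none
position: (0, -3) + none = (0, -3)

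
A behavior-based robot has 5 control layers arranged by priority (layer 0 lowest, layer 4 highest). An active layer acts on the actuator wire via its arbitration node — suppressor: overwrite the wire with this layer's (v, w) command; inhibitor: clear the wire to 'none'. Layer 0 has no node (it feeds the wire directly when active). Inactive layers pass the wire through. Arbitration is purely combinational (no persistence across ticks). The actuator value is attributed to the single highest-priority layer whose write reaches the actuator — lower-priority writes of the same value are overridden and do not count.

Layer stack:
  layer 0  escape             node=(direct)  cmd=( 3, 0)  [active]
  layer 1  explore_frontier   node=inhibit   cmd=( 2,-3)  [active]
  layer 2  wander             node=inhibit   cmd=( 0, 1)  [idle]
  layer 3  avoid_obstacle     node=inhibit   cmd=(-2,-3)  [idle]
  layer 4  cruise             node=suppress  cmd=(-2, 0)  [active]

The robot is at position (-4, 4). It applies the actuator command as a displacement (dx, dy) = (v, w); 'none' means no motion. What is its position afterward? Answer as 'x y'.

-6 4

L0 escape: active, feeds wire = (3, 0)
L1 explore_frontier: active, inhibitor → wire = none
L2 wander: idle → wire stays none
L3 avoid_obstacle: idle → wire stays none
L4 cruise: active, suppressor → wire = (-2, 0)
actuator = (-2, 0)
position: (-4, 4) + (-2, 0) = (-6, 4)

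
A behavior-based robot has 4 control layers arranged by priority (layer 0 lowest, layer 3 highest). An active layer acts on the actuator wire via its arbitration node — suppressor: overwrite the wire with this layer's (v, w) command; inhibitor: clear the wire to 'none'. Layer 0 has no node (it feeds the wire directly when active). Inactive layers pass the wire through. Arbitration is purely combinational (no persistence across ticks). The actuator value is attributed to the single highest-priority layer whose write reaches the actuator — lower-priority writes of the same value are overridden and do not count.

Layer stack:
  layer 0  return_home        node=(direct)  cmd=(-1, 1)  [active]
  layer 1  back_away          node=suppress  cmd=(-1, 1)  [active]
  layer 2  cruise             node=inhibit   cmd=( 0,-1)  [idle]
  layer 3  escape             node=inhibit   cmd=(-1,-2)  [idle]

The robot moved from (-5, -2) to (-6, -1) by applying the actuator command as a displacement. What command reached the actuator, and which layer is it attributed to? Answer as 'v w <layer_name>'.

displacement = (-6, -1) − (-5, -2) = (-1, 1)
layer 0 (return_home) active — direct: (-1, 1)
layer 1 (back_away) active — suppresses: (-1, 1)
layer 2 (cruise) idle — unchanged: (-1, 1)
layer 3 (escape) idle — unchanged: (-1, 1)
→ actuator (-1, 1) — from layer 1 (back_away)

-1 1 back_away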